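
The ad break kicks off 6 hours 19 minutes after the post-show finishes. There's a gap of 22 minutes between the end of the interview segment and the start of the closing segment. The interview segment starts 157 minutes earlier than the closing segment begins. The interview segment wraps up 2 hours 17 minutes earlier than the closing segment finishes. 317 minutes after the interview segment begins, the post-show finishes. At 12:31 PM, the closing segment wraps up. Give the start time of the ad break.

The interview segment ends at 12:31 PM − 137 min = 10:14 AM.
The closing segment starts at 10:14 AM + 22 min = 10:36 AM.
The interview segment starts at 10:36 AM − 157 min = 7:59 AM.
The post-show ends at 7:59 AM + 317 min = 1:16 PM.
The ad break starts at 1:16 PM + 379 min = 7:35 PM.

7:35 PM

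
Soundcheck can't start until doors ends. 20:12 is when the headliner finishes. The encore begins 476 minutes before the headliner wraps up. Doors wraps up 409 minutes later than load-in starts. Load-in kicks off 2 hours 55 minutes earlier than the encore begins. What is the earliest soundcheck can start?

16:10

The encore starts at 20:12 − 476 min = 12:16.
Load-in starts at 12:16 − 175 min = 09:21.
Doors ends at 09:21 + 409 min = 16:10.
Soundcheck is bounded by doors, so the earliest it can start is 16:10.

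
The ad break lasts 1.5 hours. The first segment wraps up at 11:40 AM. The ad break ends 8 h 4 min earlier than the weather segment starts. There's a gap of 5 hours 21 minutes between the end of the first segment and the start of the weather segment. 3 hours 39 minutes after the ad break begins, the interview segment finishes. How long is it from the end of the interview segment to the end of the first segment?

The weather segment starts at 11:40 AM + 321 min = 5:01 PM.
The ad break ends at 5:01 PM − 484 min = 8:57 AM.
The ad break starts at 8:57 AM − 90 min = 7:27 AM.
The interview segment ends at 7:27 AM + 219 min = 11:06 AM.
From 11:06 AM to 11:40 AM is 34 minutes.

34 minutes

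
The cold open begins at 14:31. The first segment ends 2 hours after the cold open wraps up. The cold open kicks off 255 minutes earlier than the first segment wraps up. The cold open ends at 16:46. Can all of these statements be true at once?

Yes

The first segment ends at 16:46 + 120 min = 18:46.
The cold open starts at 18:46 − 255 min = 14:31.
That matches the stated 14:31, so the schedule is consistent.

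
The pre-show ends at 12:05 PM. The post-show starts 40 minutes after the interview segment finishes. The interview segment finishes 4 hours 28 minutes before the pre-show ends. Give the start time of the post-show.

8:17 AM

The interview segment ends at 12:05 PM − 268 min = 7:37 AM.
The post-show starts at 7:37 AM + 40 min = 8:17 AM.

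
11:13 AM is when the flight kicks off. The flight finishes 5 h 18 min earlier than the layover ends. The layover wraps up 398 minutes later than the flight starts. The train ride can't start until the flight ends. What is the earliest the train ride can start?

12:33 PM

The layover ends at 11:13 AM + 398 min = 5:51 PM.
The flight ends at 5:51 PM − 318 min = 12:33 PM.
The train ride is bounded by the flight, so the earliest it can start is 12:33 PM.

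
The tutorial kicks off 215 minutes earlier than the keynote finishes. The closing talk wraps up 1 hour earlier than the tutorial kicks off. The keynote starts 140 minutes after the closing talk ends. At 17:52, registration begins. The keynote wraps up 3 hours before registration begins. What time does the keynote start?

The keynote ends at 17:52 − 180 min = 14:52.
The tutorial starts at 14:52 − 215 min = 11:17.
The closing talk ends at 11:17 − 60 min = 10:17.
The keynote starts at 10:17 + 140 min = 12:37.

12:37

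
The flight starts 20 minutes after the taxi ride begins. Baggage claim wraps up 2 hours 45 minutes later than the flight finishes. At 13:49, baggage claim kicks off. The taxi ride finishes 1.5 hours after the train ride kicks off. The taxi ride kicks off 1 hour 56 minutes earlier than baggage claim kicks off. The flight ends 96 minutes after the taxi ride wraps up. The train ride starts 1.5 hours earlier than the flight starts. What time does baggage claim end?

The taxi ride starts at 13:49 − 116 min = 11:53.
The flight starts at 11:53 + 20 min = 12:13.
The train ride starts at 12:13 − 90 min = 10:43.
The taxi ride ends at 10:43 + 90 min = 12:13.
The flight ends at 12:13 + 96 min = 13:49.
Baggage claim ends at 13:49 + 165 min = 16:34.

16:34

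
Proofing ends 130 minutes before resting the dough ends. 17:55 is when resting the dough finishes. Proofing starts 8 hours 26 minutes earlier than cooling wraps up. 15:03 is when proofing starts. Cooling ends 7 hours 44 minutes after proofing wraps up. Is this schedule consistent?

Proofing ends at 17:55 − 130 min = 15:45.
Cooling ends at 15:45 + 464 min = 23:29.
Proofing starts at 23:29 − 506 min = 15:03.
That matches the stated 15:03, so the schedule is consistent.

Yes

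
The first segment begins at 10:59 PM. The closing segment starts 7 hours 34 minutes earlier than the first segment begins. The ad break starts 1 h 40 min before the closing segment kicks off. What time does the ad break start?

The closing segment starts at 10:59 PM − 454 min = 3:25 PM.
The ad break starts at 3:25 PM − 100 min = 1:45 PM.

1:45 PM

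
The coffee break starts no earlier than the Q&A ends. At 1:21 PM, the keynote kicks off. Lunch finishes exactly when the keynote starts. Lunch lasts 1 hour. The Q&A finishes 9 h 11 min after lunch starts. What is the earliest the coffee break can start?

9:32 PM

Lunch ends at 1:21 PM.
Lunch starts at 1:21 PM − 60 min = 12:21 PM.
The Q&A ends at 12:21 PM + 551 min = 9:32 PM.
The coffee break is bounded by the Q&A, so the earliest it can start is 9:32 PM.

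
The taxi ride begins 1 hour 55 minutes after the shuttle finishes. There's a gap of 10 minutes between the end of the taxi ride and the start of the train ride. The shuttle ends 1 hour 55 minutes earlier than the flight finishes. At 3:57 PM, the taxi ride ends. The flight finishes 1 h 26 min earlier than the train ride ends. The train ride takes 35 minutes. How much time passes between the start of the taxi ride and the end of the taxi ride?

The train ride starts at 3:57 PM + 10 min = 4:07 PM.
The train ride ends at 4:07 PM + 35 min = 4:42 PM.
The flight ends at 4:42 PM − 86 min = 3:16 PM.
The shuttle ends at 3:16 PM − 115 min = 1:21 PM.
The taxi ride starts at 1:21 PM + 115 min = 3:16 PM.
From 3:16 PM to 3:57 PM is 41 minutes.

41 minutes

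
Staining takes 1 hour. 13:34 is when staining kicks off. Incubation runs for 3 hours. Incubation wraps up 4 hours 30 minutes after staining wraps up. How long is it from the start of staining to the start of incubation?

Staining ends at 13:34 + 60 min = 14:34.
Incubation ends at 14:34 + 270 min = 19:04.
Incubation starts at 19:04 − 180 min = 16:04.
From 13:34 to 16:04 is 2 h 30 min.

2 h 30 min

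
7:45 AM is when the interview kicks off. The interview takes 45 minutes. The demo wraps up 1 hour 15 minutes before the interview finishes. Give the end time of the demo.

The interview ends at 7:45 AM + 45 min = 8:30 AM.
The demo ends at 8:30 AM − 75 min = 7:15 AM.

7:15 AM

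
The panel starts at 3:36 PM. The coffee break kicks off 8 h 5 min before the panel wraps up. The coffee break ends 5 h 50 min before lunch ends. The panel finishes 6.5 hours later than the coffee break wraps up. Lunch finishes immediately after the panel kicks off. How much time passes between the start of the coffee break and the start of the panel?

Lunch ends at 3:36 PM.
The coffee break ends at 3:36 PM − 350 min = 9:46 AM.
The panel ends at 9:46 AM + 390 min = 4:16 PM.
The coffee break starts at 4:16 PM − 485 min = 8:11 AM.
From 8:11 AM to 3:36 PM is 7 hours 25 minutes.

7 hours 25 minutes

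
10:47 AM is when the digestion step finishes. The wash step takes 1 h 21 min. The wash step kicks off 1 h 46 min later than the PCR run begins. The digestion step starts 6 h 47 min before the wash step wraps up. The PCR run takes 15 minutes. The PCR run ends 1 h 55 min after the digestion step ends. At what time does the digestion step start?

8:47 AM

The PCR run ends at 10:47 AM + 115 min = 12:42 PM.
The PCR run starts at 12:42 PM − 15 min = 12:27 PM.
The wash step starts at 12:27 PM + 106 min = 2:13 PM.
The wash step ends at 2:13 PM + 81 min = 3:34 PM.
The digestion step starts at 3:34 PM − 407 min = 8:47 AM.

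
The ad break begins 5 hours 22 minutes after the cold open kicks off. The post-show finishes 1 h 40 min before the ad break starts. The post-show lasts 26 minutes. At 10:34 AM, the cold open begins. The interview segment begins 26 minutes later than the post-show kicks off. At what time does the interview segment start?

2:16 PM

The ad break starts at 10:34 AM + 322 min = 3:56 PM.
The post-show ends at 3:56 PM − 100 min = 2:16 PM.
The post-show starts at 2:16 PM − 26 min = 1:50 PM.
The interview segment starts at 1:50 PM + 26 min = 2:16 PM.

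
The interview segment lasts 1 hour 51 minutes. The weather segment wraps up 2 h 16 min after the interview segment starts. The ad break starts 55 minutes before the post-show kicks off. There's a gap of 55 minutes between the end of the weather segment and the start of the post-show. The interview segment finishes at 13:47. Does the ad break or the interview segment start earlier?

the interview segment

The interview segment starts at 13:47 − 111 min = 11:56.
The weather segment ends at 11:56 + 136 min = 14:12.
The post-show starts at 14:12 + 55 min = 15:07.
The ad break starts at 15:07 − 55 min = 14:12.
The ad break starts at 14:12 and the interview segment starts at 11:56, so the interview segment is first.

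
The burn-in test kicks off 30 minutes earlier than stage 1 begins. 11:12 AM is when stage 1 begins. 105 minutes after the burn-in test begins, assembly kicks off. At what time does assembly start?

The burn-in test starts at 11:12 AM − 30 min = 10:42 AM.
Assembly starts at 10:42 AM + 105 min = 12:27 PM.

12:27 PM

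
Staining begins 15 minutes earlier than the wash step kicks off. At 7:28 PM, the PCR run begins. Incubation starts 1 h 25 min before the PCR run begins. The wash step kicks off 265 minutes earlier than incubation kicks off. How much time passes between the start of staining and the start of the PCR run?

365 minutes

Incubation starts at 7:28 PM − 85 min = 6:03 PM.
The wash step starts at 6:03 PM − 265 min = 1:38 PM.
Staining starts at 1:38 PM − 15 min = 1:23 PM.
From 1:23 PM to 7:28 PM is 365 minutes.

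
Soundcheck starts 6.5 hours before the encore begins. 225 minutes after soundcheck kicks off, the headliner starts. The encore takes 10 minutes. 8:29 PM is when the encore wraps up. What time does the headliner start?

The encore starts at 8:29 PM − 10 min = 8:19 PM.
Soundcheck starts at 8:19 PM − 390 min = 1:49 PM.
The headliner starts at 1:49 PM + 225 min = 5:34 PM.

5:34 PM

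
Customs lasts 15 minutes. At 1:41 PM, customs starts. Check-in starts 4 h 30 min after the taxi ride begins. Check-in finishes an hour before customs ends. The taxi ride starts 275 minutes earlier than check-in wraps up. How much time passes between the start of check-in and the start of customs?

Customs ends at 1:41 PM + 15 min = 1:56 PM.
Check-in ends at 1:56 PM − 60 min = 12:56 PM.
The taxi ride starts at 12:56 PM − 275 min = 8:21 AM.
Check-in starts at 8:21 AM + 270 min = 12:51 PM.
From 12:51 PM to 1:41 PM is 50 minutes.

50 minutes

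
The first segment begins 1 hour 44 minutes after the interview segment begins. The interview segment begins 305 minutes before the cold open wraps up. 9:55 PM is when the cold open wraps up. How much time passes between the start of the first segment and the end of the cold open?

3 hours 21 minutes

The interview segment starts at 9:55 PM − 305 min = 4:50 PM.
The first segment starts at 4:50 PM + 104 min = 6:34 PM.
From 6:34 PM to 9:55 PM is 3 hours 21 minutes.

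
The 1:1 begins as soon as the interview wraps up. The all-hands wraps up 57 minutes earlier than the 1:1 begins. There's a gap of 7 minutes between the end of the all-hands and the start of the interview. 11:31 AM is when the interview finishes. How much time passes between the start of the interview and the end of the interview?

50 minutes

The 1:1 starts at 11:31 AM.
The all-hands ends at 11:31 AM − 57 min = 10:34 AM.
The interview starts at 10:34 AM + 7 min = 10:41 AM.
From 10:41 AM to 11:31 AM is 50 minutes.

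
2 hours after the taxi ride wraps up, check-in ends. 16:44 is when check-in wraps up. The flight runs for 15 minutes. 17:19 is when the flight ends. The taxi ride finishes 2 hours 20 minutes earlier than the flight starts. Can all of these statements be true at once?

The flight starts at 17:19 − 15 min = 17:04.
The taxi ride ends at 17:04 − 140 min = 14:44.
Check-in ends at 14:44 + 120 min = 16:44.
That matches the stated 16:44, so the schedule is consistent.

Yes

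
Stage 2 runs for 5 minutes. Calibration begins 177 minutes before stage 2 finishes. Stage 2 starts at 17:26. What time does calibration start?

Stage 2 ends at 17:26 + 5 min = 17:31.
Calibration starts at 17:31 − 177 min = 14:34.

14:34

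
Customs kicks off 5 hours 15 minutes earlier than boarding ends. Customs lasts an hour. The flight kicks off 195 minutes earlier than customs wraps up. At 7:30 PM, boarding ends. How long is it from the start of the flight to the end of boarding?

7.5 hours

Customs starts at 7:30 PM − 315 min = 2:15 PM.
Customs ends at 2:15 PM + 60 min = 3:15 PM.
The flight starts at 3:15 PM − 195 min = 12:00 PM.
From 12:00 PM to 7:30 PM is 7.5 hours.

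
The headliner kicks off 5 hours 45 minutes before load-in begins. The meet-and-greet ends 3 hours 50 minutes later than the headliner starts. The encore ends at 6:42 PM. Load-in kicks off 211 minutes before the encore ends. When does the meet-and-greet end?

1:16 PM

Load-in starts at 6:42 PM − 211 min = 3:11 PM.
The headliner starts at 3:11 PM − 345 min = 9:26 AM.
The meet-and-greet ends at 9:26 AM + 230 min = 1:16 PM.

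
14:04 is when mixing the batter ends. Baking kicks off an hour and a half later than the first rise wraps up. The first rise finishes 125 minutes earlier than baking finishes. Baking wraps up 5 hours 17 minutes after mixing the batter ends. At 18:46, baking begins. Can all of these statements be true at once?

Yes

Baking ends at 14:04 + 317 min = 19:21.
The first rise ends at 19:21 − 125 min = 17:16.
Baking starts at 17:16 + 90 min = 18:46.
That matches the stated 18:46, so the schedule is consistent.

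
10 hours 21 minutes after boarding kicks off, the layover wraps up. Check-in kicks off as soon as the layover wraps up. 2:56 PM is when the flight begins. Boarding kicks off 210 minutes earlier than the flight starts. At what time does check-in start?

9:47 PM

Boarding starts at 2:56 PM − 210 min = 11:26 AM.
The layover ends at 11:26 AM + 621 min = 9:47 PM.
So check-in starts at 9:47 PM.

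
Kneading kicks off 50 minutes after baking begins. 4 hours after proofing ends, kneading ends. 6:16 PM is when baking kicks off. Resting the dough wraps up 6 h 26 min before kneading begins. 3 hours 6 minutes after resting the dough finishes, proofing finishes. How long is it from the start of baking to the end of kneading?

Kneading starts at 6:16 PM + 50 min = 7:06 PM.
Resting the dough ends at 7:06 PM − 386 min = 12:40 PM.
Proofing ends at 12:40 PM + 186 min = 3:46 PM.
Kneading ends at 3:46 PM + 240 min = 7:46 PM.
From 6:16 PM to 7:46 PM is 1.5 hours.

1.5 hours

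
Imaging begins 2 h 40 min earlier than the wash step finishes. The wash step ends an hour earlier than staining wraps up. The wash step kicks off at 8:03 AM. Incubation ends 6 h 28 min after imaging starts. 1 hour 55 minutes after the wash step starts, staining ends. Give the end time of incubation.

Staining ends at 8:03 AM + 115 min = 9:58 AM.
The wash step ends at 9:58 AM − 60 min = 8:58 AM.
Imaging starts at 8:58 AM − 160 min = 6:18 AM.
Incubation ends at 6:18 AM + 388 min = 12:46 PM.

12:46 PM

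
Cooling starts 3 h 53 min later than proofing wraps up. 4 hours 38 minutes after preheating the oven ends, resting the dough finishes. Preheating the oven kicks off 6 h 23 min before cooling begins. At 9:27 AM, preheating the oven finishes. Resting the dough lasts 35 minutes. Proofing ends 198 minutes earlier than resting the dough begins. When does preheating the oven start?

7:42 AM

Resting the dough ends at 9:27 AM + 278 min = 2:05 PM.
Resting the dough starts at 2:05 PM − 35 min = 1:30 PM.
Proofing ends at 1:30 PM − 198 min = 10:12 AM.
Cooling starts at 10:12 AM + 233 min = 2:05 PM.
Preheating the oven starts at 2:05 PM − 383 min = 7:42 AM.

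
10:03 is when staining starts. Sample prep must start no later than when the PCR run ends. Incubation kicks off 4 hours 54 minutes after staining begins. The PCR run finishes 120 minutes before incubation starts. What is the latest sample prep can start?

Incubation starts at 10:03 + 294 min = 14:57.
The PCR run ends at 14:57 − 120 min = 12:57.
Sample prep is bounded by the PCR run, so the latest it can start is 12:57.

12:57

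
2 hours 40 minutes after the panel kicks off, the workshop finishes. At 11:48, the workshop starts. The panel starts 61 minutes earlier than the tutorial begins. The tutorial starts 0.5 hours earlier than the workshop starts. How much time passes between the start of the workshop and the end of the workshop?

The tutorial starts at 11:48 − 30 min = 11:18.
The panel starts at 11:18 − 61 min = 10:17.
The workshop ends at 10:17 + 160 min = 12:57.
From 11:48 to 12:57 is 1 hour 9 minutes.

1 hour 9 minutes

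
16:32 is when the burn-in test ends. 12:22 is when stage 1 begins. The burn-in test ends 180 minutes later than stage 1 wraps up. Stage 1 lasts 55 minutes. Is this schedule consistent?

No

Stage 1 ends at 12:22 + 55 min = 13:17.
The burn-in test ends at 13:17 + 180 min = 16:17.
But the burn-in test is also said to end at 16:32 — a 15-minute conflict.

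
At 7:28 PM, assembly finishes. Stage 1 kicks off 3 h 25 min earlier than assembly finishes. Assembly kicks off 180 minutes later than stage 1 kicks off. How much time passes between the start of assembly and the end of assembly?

Stage 1 starts at 7:28 PM − 205 min = 4:03 PM.
Assembly starts at 4:03 PM + 180 min = 7:03 PM.
From 7:03 PM to 7:28 PM is 25 minutes.

25 minutes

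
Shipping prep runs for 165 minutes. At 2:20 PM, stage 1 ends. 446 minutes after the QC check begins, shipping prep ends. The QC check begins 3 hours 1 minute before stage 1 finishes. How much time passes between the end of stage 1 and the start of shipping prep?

The QC check starts at 2:20 PM − 181 min = 11:19 AM.
Shipping prep ends at 11:19 AM + 446 min = 6:45 PM.
Shipping prep starts at 6:45 PM − 165 min = 4:00 PM.
From 2:20 PM to 4:00 PM is 1 hour 40 minutes.

1 hour 40 minutes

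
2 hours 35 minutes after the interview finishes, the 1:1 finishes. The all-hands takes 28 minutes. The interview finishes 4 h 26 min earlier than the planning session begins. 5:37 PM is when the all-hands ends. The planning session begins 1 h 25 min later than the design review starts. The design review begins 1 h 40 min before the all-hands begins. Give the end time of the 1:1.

3:03 PM

The all-hands starts at 5:37 PM − 28 min = 5:09 PM.
The design review starts at 5:09 PM − 100 min = 3:29 PM.
The planning session starts at 3:29 PM + 85 min = 4:54 PM.
The interview ends at 4:54 PM − 266 min = 12:28 PM.
The 1:1 ends at 12:28 PM + 155 min = 3:03 PM.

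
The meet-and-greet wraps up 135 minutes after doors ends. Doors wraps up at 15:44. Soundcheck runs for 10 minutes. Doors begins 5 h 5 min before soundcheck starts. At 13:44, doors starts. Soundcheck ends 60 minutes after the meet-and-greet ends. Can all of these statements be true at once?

Yes

The meet-and-greet ends at 15:44 + 135 min = 17:59.
Soundcheck ends at 17:59 + 60 min = 18:59.
Soundcheck starts at 18:59 − 10 min = 18:49.
Doors starts at 18:49 − 305 min = 13:44.
That matches the stated 13:44, so the schedule is consistent.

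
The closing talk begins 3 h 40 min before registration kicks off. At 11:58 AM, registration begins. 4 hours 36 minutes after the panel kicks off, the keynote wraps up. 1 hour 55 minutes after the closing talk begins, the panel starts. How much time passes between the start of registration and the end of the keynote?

171 minutes

The closing talk starts at 11:58 AM − 220 min = 8:18 AM.
The panel starts at 8:18 AM + 115 min = 10:13 AM.
The keynote ends at 10:13 AM + 276 min = 2:49 PM.
From 11:58 AM to 2:49 PM is 171 minutes.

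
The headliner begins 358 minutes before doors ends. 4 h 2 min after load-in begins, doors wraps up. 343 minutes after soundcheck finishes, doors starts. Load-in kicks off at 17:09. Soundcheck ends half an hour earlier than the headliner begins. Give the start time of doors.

Doors ends at 17:09 + 242 min = 21:11.
The headliner starts at 21:11 − 358 min = 15:13.
Soundcheck ends at 15:13 − 30 min = 14:43.
Doors starts at 14:43 + 343 min = 20:26.

20:26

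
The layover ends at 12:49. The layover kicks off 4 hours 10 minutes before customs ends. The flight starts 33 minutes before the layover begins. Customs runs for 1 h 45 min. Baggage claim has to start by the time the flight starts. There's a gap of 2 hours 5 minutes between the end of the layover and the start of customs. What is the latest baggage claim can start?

11:56

Customs starts at 12:49 + 125 min = 14:54.
Customs ends at 14:54 + 105 min = 16:39.
The layover starts at 16:39 − 250 min = 12:29.
The flight starts at 12:29 − 33 min = 11:56.
Baggage claim is bounded by the flight, so the latest it can start is 11:56.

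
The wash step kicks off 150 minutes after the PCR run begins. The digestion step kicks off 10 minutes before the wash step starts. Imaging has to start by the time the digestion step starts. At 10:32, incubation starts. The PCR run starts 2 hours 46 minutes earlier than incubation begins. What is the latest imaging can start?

10:06

The PCR run starts at 10:32 − 166 min = 07:46.
The wash step starts at 07:46 + 150 min = 10:16.
The digestion step starts at 10:16 − 10 min = 10:06.
Imaging is bounded by the digestion step, so the latest it can start is 10:06.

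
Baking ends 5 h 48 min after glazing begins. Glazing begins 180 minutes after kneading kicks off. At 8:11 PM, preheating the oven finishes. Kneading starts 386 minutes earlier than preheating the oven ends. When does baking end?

10:33 PM

Kneading starts at 8:11 PM − 386 min = 1:45 PM.
Glazing starts at 1:45 PM + 180 min = 4:45 PM.
Baking ends at 4:45 PM + 348 min = 10:33 PM.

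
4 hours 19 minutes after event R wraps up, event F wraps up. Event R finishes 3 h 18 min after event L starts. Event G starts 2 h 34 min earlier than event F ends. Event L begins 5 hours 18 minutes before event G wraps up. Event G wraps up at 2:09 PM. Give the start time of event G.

1:54 PM

Event L starts at 2:09 PM − 318 min = 8:51 AM.
Event R ends at 8:51 AM + 198 min = 12:09 PM.
Event F ends at 12:09 PM + 259 min = 4:28 PM.
Event G starts at 4:28 PM − 154 min = 1:54 PM.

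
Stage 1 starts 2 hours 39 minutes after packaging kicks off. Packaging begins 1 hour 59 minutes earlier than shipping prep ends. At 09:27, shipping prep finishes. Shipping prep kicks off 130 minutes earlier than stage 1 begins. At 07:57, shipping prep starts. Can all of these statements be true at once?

Packaging starts at 09:27 − 119 min = 07:28.
Stage 1 starts at 07:28 + 159 min = 10:07.
Shipping prep starts at 10:07 − 130 min = 07:57.
That matches the stated 07:57, so the schedule is consistent.

Yes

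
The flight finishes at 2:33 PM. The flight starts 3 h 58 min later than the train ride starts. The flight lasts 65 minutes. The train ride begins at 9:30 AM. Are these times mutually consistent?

Yes

The flight starts at 9:30 AM + 238 min = 1:28 PM.
The flight ends at 1:28 PM + 65 min = 2:33 PM.
That matches the stated 2:33 PM, so the schedule is consistent.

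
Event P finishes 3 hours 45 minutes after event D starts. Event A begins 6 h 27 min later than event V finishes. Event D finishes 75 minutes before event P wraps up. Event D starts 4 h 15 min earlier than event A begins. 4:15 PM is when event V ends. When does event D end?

8:57 PM

Event A starts at 4:15 PM + 387 min = 10:42 PM.
Event D starts at 10:42 PM − 255 min = 6:27 PM.
Event P ends at 6:27 PM + 225 min = 10:12 PM.
Event D ends at 10:12 PM − 75 min = 8:57 PM.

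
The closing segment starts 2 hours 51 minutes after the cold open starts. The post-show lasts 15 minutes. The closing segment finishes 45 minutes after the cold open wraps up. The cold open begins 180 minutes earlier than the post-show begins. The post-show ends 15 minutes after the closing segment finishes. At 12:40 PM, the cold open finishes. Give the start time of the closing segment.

1:16 PM

The closing segment ends at 12:40 PM + 45 min = 1:25 PM.
The post-show ends at 1:25 PM + 15 min = 1:40 PM.
The post-show starts at 1:40 PM − 15 min = 1:25 PM.
The cold open starts at 1:25 PM − 180 min = 10:25 AM.
The closing segment starts at 10:25 AM + 171 min = 1:16 PM.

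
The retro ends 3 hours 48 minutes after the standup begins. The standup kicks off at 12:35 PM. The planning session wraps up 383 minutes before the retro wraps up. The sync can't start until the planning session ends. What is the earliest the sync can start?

10:00 AM

The retro ends at 12:35 PM + 228 min = 4:23 PM.
The planning session ends at 4:23 PM − 383 min = 10:00 AM.
The sync is bounded by the planning session, so the earliest it can start is 10:00 AM.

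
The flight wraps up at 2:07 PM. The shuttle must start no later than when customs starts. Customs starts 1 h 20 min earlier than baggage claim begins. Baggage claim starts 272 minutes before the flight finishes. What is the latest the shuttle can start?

Baggage claim starts at 2:07 PM − 272 min = 9:35 AM.
Customs starts at 9:35 AM − 80 min = 8:15 AM.
The shuttle is bounded by customs, so the latest it can start is 8:15 AM.

8:15 AM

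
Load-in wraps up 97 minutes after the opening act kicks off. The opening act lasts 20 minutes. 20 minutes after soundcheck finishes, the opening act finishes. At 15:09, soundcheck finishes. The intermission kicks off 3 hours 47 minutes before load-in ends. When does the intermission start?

12:59

The opening act ends at 15:09 + 20 min = 15:29.
The opening act starts at 15:29 − 20 min = 15:09.
Load-in ends at 15:09 + 97 min = 16:46.
The intermission starts at 16:46 − 227 min = 12:59.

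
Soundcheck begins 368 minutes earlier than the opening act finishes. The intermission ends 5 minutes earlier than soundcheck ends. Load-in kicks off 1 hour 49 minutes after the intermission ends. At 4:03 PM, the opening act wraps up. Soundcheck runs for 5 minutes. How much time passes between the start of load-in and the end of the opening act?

259 minutes

Soundcheck starts at 4:03 PM − 368 min = 9:55 AM.
Soundcheck ends at 9:55 AM + 5 min = 10:00 AM.
The intermission ends at 10:00 AM − 5 min = 9:55 AM.
Load-in starts at 9:55 AM + 109 min = 11:44 AM.
From 11:44 AM to 4:03 PM is 259 minutes.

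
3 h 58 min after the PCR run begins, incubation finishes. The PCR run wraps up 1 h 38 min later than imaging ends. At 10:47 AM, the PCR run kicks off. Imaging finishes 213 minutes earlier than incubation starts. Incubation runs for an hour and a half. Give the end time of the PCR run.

Incubation ends at 10:47 AM + 238 min = 2:45 PM.
Incubation starts at 2:45 PM − 90 min = 1:15 PM.
Imaging ends at 1:15 PM − 213 min = 9:42 AM.
The PCR run ends at 9:42 AM + 98 min = 11:20 AM.

11:20 AM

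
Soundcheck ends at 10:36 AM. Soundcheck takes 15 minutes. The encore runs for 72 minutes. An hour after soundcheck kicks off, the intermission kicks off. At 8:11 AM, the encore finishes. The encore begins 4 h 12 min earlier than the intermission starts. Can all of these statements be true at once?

Soundcheck starts at 10:36 AM − 15 min = 10:21 AM.
The intermission starts at 10:21 AM + 60 min = 11:21 AM.
The encore starts at 11:21 AM − 252 min = 7:09 AM.
The encore ends at 7:09 AM + 72 min = 8:21 AM.
But the encore is also said to end at 8:11 AM — a 10-minute conflict.

No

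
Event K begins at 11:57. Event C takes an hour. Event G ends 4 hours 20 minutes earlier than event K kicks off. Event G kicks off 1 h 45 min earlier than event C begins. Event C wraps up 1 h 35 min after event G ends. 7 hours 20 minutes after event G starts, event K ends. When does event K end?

Event G ends at 11:57 − 260 min = 07:37.
Event C ends at 07:37 + 95 min = 09:12.
Event C starts at 09:12 − 60 min = 08:12.
Event G starts at 08:12 − 105 min = 06:27.
Event K ends at 06:27 + 440 min = 13:47.

13:47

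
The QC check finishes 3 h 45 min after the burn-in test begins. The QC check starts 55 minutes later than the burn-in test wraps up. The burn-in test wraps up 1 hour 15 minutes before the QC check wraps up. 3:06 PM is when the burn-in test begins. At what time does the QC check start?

6:31 PM

The QC check ends at 3:06 PM + 225 min = 6:51 PM.
The burn-in test ends at 6:51 PM − 75 min = 5:36 PM.
The QC check starts at 5:36 PM + 55 min = 6:31 PM.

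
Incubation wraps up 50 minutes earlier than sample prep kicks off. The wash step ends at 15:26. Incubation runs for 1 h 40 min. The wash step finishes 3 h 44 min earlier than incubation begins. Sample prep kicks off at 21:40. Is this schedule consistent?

Yes

Incubation ends at 21:40 − 50 min = 20:50.
Incubation starts at 20:50 − 100 min = 19:10.
The wash step ends at 19:10 − 224 min = 15:26.
That matches the stated 15:26, so the schedule is consistent.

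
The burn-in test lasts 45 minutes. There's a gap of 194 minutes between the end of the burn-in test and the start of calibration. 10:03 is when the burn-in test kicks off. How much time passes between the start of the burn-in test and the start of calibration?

3 h 59 min

The burn-in test ends at 10:03 + 45 min = 10:48.
Calibration starts at 10:48 + 194 min = 14:02.
From 10:03 to 14:02 is 3 h 59 min.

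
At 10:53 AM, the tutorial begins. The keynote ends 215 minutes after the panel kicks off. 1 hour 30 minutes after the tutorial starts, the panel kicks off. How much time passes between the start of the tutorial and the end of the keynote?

The panel starts at 10:53 AM + 90 min = 12:23 PM.
The keynote ends at 12:23 PM + 215 min = 3:58 PM.
From 10:53 AM to 3:58 PM is 5 hours 5 minutes.

5 hours 5 minutes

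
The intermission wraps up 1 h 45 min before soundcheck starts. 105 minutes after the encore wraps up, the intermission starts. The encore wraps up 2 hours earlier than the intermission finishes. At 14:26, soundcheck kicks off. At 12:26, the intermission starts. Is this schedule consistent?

Yes

The intermission ends at 14:26 − 105 min = 12:41.
The encore ends at 12:41 − 120 min = 10:41.
The intermission starts at 10:41 + 105 min = 12:26.
That matches the stated 12:26, so the schedule is consistent.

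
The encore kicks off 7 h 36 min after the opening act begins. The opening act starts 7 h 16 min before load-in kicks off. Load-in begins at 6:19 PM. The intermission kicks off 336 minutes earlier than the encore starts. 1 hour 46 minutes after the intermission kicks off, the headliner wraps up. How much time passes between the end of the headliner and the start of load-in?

The opening act starts at 6:19 PM − 436 min = 11:03 AM.
The encore starts at 11:03 AM + 456 min = 6:39 PM.
The intermission starts at 6:39 PM − 336 min = 1:03 PM.
The headliner ends at 1:03 PM + 106 min = 2:49 PM.
From 2:49 PM to 6:19 PM is 3.5 hours.

3.5 hours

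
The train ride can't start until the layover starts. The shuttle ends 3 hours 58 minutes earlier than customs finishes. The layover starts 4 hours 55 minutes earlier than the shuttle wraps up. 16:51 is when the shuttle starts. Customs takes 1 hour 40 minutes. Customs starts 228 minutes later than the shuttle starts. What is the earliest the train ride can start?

Customs starts at 16:51 + 228 min = 20:39.
Customs ends at 20:39 + 100 min = 22:19.
The shuttle ends at 22:19 − 238 min = 18:21.
The layover starts at 18:21 − 295 min = 13:26.
The train ride is bounded by the layover, so the earliest it can start is 13:26.

13:26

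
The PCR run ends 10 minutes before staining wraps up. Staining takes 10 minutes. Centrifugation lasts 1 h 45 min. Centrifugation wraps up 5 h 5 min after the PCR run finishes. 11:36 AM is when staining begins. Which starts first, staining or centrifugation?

staining

Staining ends at 11:36 AM + 10 min = 11:46 AM.
The PCR run ends at 11:46 AM − 10 min = 11:36 AM.
Centrifugation ends at 11:36 AM + 305 min = 4:41 PM.
Centrifugation starts at 4:41 PM − 105 min = 2:56 PM.
Staining starts at 11:36 AM and centrifugation starts at 2:56 PM, so staining is first.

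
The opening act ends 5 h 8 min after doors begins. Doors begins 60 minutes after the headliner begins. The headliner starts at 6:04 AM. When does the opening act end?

Doors starts at 6:04 AM + 60 min = 7:04 AM.
The opening act ends at 7:04 AM + 308 min = 12:12 PM.

12:12 PM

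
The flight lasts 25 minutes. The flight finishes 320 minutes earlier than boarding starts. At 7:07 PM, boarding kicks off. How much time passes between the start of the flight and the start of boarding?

5 hours 45 minutes

The flight ends at 7:07 PM − 320 min = 1:47 PM.
The flight starts at 1:47 PM − 25 min = 1:22 PM.
From 1:22 PM to 7:07 PM is 5 hours 45 minutes.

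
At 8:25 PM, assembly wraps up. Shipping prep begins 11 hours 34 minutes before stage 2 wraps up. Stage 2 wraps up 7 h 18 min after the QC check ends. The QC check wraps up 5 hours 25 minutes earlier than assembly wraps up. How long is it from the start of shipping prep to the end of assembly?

The QC check ends at 8:25 PM − 325 min = 3:00 PM.
Stage 2 ends at 3:00 PM + 438 min = 10:18 PM.
Shipping prep starts at 10:18 PM − 694 min = 10:44 AM.
From 10:44 AM to 8:25 PM is 9 hours 41 minutes.

9 hours 41 minutes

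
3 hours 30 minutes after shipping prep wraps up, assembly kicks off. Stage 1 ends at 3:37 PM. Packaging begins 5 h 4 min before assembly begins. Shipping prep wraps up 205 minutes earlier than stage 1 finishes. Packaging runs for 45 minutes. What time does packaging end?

11:23 AM

Shipping prep ends at 3:37 PM − 205 min = 12:12 PM.
Assembly starts at 12:12 PM + 210 min = 3:42 PM.
Packaging starts at 3:42 PM − 304 min = 10:38 AM.
Packaging ends at 10:38 AM + 45 min = 11:23 AM.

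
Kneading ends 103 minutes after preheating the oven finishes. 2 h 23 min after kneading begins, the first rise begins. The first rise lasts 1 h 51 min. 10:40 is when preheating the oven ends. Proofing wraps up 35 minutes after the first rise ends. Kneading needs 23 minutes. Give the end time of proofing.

16:49

Kneading ends at 10:40 + 103 min = 12:23.
Kneading starts at 12:23 − 23 min = 12:00.
The first rise starts at 12:00 + 143 min = 14:23.
The first rise ends at 14:23 + 111 min = 16:14.
Proofing ends at 16:14 + 35 min = 16:49.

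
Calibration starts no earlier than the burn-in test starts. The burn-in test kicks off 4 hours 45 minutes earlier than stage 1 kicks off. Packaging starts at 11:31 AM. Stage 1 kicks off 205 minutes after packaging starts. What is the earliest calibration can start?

Stage 1 starts at 11:31 AM + 205 min = 2:56 PM.
The burn-in test starts at 2:56 PM − 285 min = 10:11 AM.
Calibration is bounded by the burn-in test, so the earliest it can start is 10:11 AM.

10:11 AM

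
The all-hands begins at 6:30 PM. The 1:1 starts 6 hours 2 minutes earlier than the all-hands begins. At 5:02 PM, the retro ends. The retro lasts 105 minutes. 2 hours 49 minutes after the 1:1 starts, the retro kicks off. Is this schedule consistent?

The 1:1 starts at 6:30 PM − 362 min = 12:28 PM.
The retro starts at 12:28 PM + 169 min = 3:17 PM.
The retro ends at 3:17 PM + 105 min = 5:02 PM.
That matches the stated 5:02 PM, so the schedule is consistent.

Yes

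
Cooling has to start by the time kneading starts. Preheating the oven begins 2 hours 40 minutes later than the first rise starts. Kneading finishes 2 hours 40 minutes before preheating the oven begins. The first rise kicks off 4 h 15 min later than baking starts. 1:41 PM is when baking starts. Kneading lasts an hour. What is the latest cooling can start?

4:56 PM

The first rise starts at 1:41 PM + 255 min = 5:56 PM.
Preheating the oven starts at 5:56 PM + 160 min = 8:36 PM.
Kneading ends at 8:36 PM − 160 min = 5:56 PM.
Kneading starts at 5:56 PM − 60 min = 4:56 PM.
Cooling is bounded by kneading, so the latest it can start is 4:56 PM.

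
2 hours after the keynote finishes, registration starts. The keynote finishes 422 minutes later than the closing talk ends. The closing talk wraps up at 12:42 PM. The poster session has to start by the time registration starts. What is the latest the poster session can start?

The keynote ends at 12:42 PM + 422 min = 7:44 PM.
Registration starts at 7:44 PM + 120 min = 9:44 PM.
The poster session is bounded by registration, so the latest it can start is 9:44 PM.

9:44 PM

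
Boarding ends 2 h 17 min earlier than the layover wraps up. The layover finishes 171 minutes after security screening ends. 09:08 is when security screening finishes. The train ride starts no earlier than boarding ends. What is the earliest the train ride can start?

09:42

The layover ends at 09:08 + 171 min = 11:59.
Boarding ends at 11:59 − 137 min = 09:42.
The train ride is bounded by boarding, so the earliest it can start is 09:42.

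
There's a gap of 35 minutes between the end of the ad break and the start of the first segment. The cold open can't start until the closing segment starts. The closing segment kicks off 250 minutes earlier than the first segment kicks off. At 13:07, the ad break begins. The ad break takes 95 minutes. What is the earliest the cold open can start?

The ad break ends at 13:07 + 95 min = 14:42.
The first segment starts at 14:42 + 35 min = 15:17.
The closing segment starts at 15:17 − 250 min = 11:07.
The cold open is bounded by the closing segment, so the earliest it can start is 11:07.

11:07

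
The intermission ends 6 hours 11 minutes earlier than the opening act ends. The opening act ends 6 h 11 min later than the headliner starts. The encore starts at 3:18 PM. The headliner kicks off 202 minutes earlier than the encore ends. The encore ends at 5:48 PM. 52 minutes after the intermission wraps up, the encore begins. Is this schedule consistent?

The headliner starts at 5:48 PM − 202 min = 2:26 PM.
The opening act ends at 2:26 PM + 371 min = 8:37 PM.
The intermission ends at 8:37 PM − 371 min = 2:26 PM.
The encore starts at 2:26 PM + 52 min = 3:18 PM.
That matches the stated 3:18 PM, so the schedule is consistent.

Yes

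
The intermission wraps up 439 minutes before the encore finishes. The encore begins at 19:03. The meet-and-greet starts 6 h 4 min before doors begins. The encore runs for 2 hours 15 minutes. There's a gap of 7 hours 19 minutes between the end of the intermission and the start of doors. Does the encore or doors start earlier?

the encore

The encore ends at 19:03 + 135 min = 21:18.
The intermission ends at 21:18 − 439 min = 13:59.
Doors starts at 13:59 + 439 min = 21:18.
The encore starts at 19:03 and doors starts at 21:18, so the encore is first.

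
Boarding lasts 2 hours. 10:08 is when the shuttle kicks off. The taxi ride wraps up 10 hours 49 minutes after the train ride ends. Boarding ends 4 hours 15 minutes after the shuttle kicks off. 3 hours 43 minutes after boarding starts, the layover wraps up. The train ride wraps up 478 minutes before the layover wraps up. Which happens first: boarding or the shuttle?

the shuttle

Boarding ends at 10:08 + 255 min = 14:23.
Boarding starts at 14:23 − 120 min = 12:23.
Boarding starts at 12:23 and the shuttle starts at 10:08, so the shuttle is first.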